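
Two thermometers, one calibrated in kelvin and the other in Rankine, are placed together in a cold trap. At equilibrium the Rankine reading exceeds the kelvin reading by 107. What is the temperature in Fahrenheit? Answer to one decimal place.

Let x be the kelvin reading; then the Rankine reading is 1.8·x.
(1.8·x) - x = 107  ⇒  (0.8)·x = 107  ⇒  x = 133.7500 K.
In Celsius: 133.75 - 273.15 = -139.4000°C.
In Fahrenheit: -139.4000 × 1.8 + 32 = -218.9°F.

-218.9°F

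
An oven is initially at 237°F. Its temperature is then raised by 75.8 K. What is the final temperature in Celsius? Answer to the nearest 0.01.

189.69°C

Initial temperature in Celsius: (237 - 32) × 5/9 = 113.8889°C.
The 75.8 K change is an interval; Kelvin and Celsius degrees are the same size, so ΔC = +75.8°C.
Final Celsius temperature: 113.8889 + 75.8000 = 189.6889°C.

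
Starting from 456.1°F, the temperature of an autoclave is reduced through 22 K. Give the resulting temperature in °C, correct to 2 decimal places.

213.61°C

Initial temperature in Celsius: (456.1 - 32) × 5/9 = 235.6111°C.
The 22 K change is an interval; Kelvin and Celsius degrees are the same size, so ΔC = -22°C.
Final Celsius temperature: 235.6111 - 22.0000 = 213.6111°C.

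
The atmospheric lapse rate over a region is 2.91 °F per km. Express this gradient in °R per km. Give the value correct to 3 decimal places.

2.910 °R/km

Since only a temperature interval is involved, the additive offset between the scales drops out.
A change of 1°F is a change of 1°R, so 2.91 × 1 = 2.910.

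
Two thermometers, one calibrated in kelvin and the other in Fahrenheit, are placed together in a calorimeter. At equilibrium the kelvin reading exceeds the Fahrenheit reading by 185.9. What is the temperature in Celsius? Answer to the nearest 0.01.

69.06°C

Let x be the kelvin reading; then the Fahrenheit reading is 1.8·x - 459.67.
(1.8·x - 459.67) - x = -185.9  ⇒  (0.8)·x = 273.77  ⇒  x = 342.2125 K.
In Celsius: 342.2125 - 273.15 = 69.06°C.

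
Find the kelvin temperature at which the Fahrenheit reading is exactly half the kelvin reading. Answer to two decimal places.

Let K be the kelvin reading. The Fahrenheit reading is F = 1.8·K - 459.67.
Require F = 0.5·K: 1.8·K - 459.67 = 0.5·K.
(1.3)·K = 459.67  ⇒  K = 353.59.

353.59 K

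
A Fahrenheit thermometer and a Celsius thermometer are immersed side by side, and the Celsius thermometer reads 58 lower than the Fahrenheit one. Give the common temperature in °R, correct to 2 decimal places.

Let x be the Fahrenheit reading; then the Celsius reading is 5/9·x - 17.7778.
(5/9·x - 17.7778) - x = -58  ⇒  (-4/9)·x = -40.2222  ⇒  x = 90.5000°F.
In Celsius: (90.5 - 32) × 5/9 = 32.5000°C.
In Rankine: 32.5000 × 1.8 + 491.67 = 550.17°R.

550.17°R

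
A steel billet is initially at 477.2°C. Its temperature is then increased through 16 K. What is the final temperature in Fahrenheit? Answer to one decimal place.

The 16 K change is an interval; Kelvin and Celsius degrees are the same size, so ΔC = +16°C.
Final Celsius temperature: 477.2000 + 16.0000 = 493.2000°C.
In Fahrenheit: 493.2000 × 1.8 + 32 = 919.8°F.

919.8°F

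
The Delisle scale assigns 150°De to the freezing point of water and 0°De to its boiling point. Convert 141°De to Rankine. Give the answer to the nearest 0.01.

502.47°R

Linear interpolation between the fixed points: C = (141 - 150) × 100 / (0 - 150) = 6.0000°C.
Then 6.0000 × 1.8 + 491.67 = 502.47°R.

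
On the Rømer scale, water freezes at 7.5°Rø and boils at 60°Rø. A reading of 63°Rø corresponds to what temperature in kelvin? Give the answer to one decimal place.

378.9 K

Linear interpolation between the fixed points: C = (63 - 7.5) × 100 / (60 - 7.5) = 105.7143°C.
Then 105.7143 + 273.15 = 378.9 K.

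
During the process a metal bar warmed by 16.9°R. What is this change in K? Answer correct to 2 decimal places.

9.39 K

An interval of 1°R corresponds to 5/9 K.
16.9 × 5/9 = 9.39.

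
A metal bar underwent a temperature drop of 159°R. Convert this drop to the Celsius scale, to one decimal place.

88.3°C

Only the scale ratio 5/9 matters for a change in temperature.
159 × 5/9 = 88.3.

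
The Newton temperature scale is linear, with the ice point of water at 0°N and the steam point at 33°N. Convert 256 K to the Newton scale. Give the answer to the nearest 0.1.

-5.7°N

First in Celsius: 256 - 273.15 = -17.1500°C.
Linearly onto the Newton scale: 0 + (-17.1500 / 100) × (33 - 0) = -5.7°N.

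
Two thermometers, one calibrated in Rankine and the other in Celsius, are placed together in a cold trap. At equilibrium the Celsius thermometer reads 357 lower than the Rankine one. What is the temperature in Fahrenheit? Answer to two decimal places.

Let x be the Rankine reading; then the Celsius reading is 5/9·x - 273.15.
(5/9·x - 273.15) - x = -357  ⇒  (-4/9)·x = -83.85  ⇒  x = 188.6625°R.
In Celsius: (188.6625 - 491.67) × 5/9 = -168.3375°C.
In Fahrenheit: -168.3375 × 1.8 + 32 = -271.01°F.

-271.01°F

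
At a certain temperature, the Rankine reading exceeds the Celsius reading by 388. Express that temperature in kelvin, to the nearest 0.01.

143.56 K

Let x be the Rankine reading; then the Celsius reading is 5/9·x - 273.15.
(5/9·x - 273.15) - x = -388  ⇒  (-4/9)·x = -114.85  ⇒  x = 258.4125°R.
In Celsius: (258.4125 - 491.67) × 5/9 = -129.5875°C.
In kelvin: -129.5875 + 273.15 = 143.56 K.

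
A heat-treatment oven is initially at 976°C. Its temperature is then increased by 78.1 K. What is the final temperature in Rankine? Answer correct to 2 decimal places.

The 78.1 K change is an interval; Kelvin and Celsius degrees are the same size, so ΔC = +78.1°C.
Final Celsius temperature: 976.0000 + 78.1000 = 1054.1000°C.
In Rankine: 1054.1000 × 1.8 + 491.67 = 2389.05°R.

2389.05°R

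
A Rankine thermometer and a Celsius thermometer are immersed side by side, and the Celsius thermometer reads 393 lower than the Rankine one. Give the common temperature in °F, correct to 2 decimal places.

-190.01°F

Let x be the Rankine reading; then the Celsius reading is 5/9·x - 273.15.
(5/9·x - 273.15) - x = -393  ⇒  (-4/9)·x = -119.85  ⇒  x = 269.6625°R.
In Celsius: (269.6625 - 491.67) × 5/9 = -123.3375°C.
In Fahrenheit: -123.3375 × 1.8 + 32 = -190.01°F.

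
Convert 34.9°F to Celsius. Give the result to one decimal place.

1.6°C

In Celsius: (34.9 - 32) × 5/9 = 1.6111°C.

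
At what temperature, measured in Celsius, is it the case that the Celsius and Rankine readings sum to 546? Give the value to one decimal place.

19.4°C

Let C be the Celsius reading. The Rankine reading is R = 1.8·C + 491.67.
Require C + R = 546: (2.8)·C + 491.67 = 546.
C = (546 - 491.67) / (2.8) = 19.4.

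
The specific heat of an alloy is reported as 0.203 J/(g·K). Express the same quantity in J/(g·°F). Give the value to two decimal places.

0.11 J/(g·°F)

The quantity depends on a temperature interval, so only the ratio of degree sizes applies; the offset between the scales is irrelevant.
A change of 1°F is a change of 5/9 K, so per °F the value is 0.203 × 5/9 = 0.11.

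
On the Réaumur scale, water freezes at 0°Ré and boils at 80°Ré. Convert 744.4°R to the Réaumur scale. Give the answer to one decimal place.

112.3°Ré

First in Celsius: (744.4 - 491.67) × 5/9 = 140.4056°C.
Linearly onto the Réaumur scale: 0 + (140.4056 / 100) × (80 - 0) = 112.3°Ré.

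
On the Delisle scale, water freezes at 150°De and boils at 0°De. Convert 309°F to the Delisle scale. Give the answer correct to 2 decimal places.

-80.83°De

First in Celsius: (309 - 32) × 5/9 = 153.8889°C.
Linearly onto the Delisle scale: 150 + (153.8889 / 100) × (0 - 150) = -80.83°De.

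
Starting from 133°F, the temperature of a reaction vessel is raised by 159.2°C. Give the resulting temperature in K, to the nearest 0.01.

Initial temperature in Celsius: (133 - 32) × 5/9 = 56.1111°C.
Final Celsius temperature: 56.1111 + 159.2000 = 215.3111°C.
In kelvin: 215.3111 + 273.15 = 488.46 K.

488.46 K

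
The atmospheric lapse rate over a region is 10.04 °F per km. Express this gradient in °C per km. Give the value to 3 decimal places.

5.578 °C/km

The quantity depends on a temperature interval, so only the ratio of degree sizes applies; the offset between the scales is irrelevant.
A change of 1°F is a change of 5/9°C, so 10.04 × 5/9 = 5.578.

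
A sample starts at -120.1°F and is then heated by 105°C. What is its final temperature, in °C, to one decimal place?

Initial temperature in Celsius: (-120.1 - 32) × 5/9 = -84.5000°C.
Final Celsius temperature: -84.5000 + 105.0000 = 20.5000°C.

20.5°C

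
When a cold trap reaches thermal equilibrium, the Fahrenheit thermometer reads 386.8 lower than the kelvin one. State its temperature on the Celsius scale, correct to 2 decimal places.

-182.06°C

Let x be the kelvin reading; then the Fahrenheit reading is 1.8·x - 459.67.
(1.8·x - 459.67) - x = -386.8  ⇒  (0.8)·x = 72.87  ⇒  x = 91.0875 K.
In Celsius: 91.0875 - 273.15 = -182.06°C.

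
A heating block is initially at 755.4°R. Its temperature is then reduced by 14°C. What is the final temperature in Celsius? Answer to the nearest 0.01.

Initial temperature in Celsius: (755.4 - 491.67) × 5/9 = 146.5167°C.
Final Celsius temperature: 146.5167 - 14.0000 = 132.5167°C.

132.52°C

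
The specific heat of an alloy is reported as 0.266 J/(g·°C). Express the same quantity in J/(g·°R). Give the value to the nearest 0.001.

0.148 J/(g·°R)

Since only a temperature interval is involved, the additive offset between the scales drops out.
A change of 1°R is a change of 5/9°C, so per °R the value is 0.266 × 5/9 = 0.148.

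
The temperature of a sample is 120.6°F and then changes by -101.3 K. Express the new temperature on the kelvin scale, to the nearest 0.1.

221.1 K

Initial temperature in Celsius: (120.6 - 32) × 5/9 = 49.2222°C.
The 101.3 K change is an interval; Kelvin and Celsius degrees are the same size, so ΔC = -101.3°C.
Final Celsius temperature: 49.2222 - 101.3000 = -52.0778°C.
In kelvin: -52.0778 + 273.15 = 221.1 K.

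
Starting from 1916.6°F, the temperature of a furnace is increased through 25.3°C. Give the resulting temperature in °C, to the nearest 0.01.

Initial temperature in Celsius: (1916.6 - 32) × 5/9 = 1047.0000°C.
Final Celsius temperature: 1047.0000 + 25.3000 = 1072.3000°C.

1072.30°C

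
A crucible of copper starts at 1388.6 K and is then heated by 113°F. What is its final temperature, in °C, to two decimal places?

Initial temperature in Celsius: 1388.6 - 273.15 = 1115.4500°C.
The 113°F change is an interval, so only the factor 5/9 applies: +113 × 5/9 = +62.7778°C.
Final Celsius temperature: 1115.4500 + 62.7778 = 1178.2278°C.

1178.23°C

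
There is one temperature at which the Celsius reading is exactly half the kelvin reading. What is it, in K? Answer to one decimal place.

546.3 K

Let K be the kelvin reading. The Celsius reading is C = 1·K - 273.15.
Require C = 0.5·K: 1·K - 273.15 = 0.5·K.
(0.5)·K = 273.15  ⇒  K = 546.3.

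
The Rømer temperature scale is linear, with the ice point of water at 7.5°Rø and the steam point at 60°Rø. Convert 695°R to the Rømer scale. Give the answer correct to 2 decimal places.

First in Celsius: (695 - 491.67) × 5/9 = 112.9611°C.
Linearly onto the Rømer scale: 7.5 + (112.9611 / 100) × (60 - 7.5) = 66.80°Rø.

66.80°Rø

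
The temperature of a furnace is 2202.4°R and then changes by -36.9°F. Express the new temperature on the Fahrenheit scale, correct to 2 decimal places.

1705.83°F

Initial temperature in Celsius: (2202.4 - 491.67) × 5/9 = 950.4056°C.
The 36.9°F change is an interval, so only the factor 5/9 applies: -36.9 × 5/9 = -20.5000°C.
Final Celsius temperature: 950.4056 - 20.5000 = 929.9056°C.
In Fahrenheit: 929.9056 × 1.8 + 32 = 1705.83°F.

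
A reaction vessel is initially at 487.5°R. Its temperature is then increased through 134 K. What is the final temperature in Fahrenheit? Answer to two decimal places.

269.03°F

Initial temperature in Celsius: (487.5 - 491.67) × 5/9 = -2.3167°C.
The 134 K change is an interval; Kelvin and Celsius degrees are the same size, so ΔC = +134°C.
Final Celsius temperature: -2.3167 + 134.0000 = 131.6833°C.
In Fahrenheit: 131.6833 × 1.8 + 32 = 269.03°F.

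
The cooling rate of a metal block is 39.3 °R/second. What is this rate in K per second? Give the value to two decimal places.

21.83 K/second

Since only a temperature interval is involved, the additive offset between the scales drops out.
A change of 1°R is a change of 5/9 K, so 39.3 × 5/9 = 21.83.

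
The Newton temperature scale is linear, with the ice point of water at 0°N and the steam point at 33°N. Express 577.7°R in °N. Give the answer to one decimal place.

15.8°N

First in Celsius: (577.7 - 491.67) × 5/9 = 47.7944°C.
Linearly onto the Newton scale: 0 + (47.7944 / 100) × (33 - 0) = 15.8°N.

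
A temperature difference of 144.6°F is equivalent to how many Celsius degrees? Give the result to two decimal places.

Only the scale ratio 5/9 matters for a change in temperature.
144.6 × 5/9 = 80.33.

80.33°C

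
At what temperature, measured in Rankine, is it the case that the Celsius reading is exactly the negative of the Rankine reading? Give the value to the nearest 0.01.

175.60°R

Let R be the Rankine reading. The Celsius reading is C = 5/9·R - 273.15.
Require C = -1·R: 5/9·R - 273.15 = -1·R.
(14/9)·R = 273.15  ⇒  R = 175.60.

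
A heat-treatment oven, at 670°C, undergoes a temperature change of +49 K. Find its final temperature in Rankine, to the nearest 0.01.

1785.87°R

The 49 K change is an interval; Kelvin and Celsius degrees are the same size, so ΔC = +49°C.
Final Celsius temperature: 670.0000 + 49.0000 = 719.0000°C.
In Rankine: 719.0000 × 1.8 + 491.67 = 1785.87°R.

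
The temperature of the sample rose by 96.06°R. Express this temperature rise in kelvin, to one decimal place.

An interval of 1°R corresponds to 5/9 K.
96.06 × 5/9 = 53.4.

53.4 K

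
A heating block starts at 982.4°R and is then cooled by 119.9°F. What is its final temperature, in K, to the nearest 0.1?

479.2 K

Initial temperature in Celsius: (982.4 - 491.67) × 5/9 = 272.6278°C.
The 119.9°F change is an interval, so only the factor 5/9 applies: -119.9 × 5/9 = -66.6111°C.
Final Celsius temperature: 272.6278 - 66.6111 = 206.0167°C.
In kelvin: 206.0167 + 273.15 = 479.2 K.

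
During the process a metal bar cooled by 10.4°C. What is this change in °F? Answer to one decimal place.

For a temperature interval the offset drops out; only the factor 1.8 applies.
10.4 × 1.8 = 18.7.

18.7°F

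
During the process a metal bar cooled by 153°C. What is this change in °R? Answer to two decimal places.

For a temperature interval the offset drops out; only the factor 1.8 applies.
153 × 1.8 = 275.40.

275.40°R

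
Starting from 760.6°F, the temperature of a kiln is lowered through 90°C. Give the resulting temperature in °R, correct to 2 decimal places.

1058.27°R

Initial temperature in Celsius: (760.6 - 32) × 5/9 = 404.7778°C.
Final Celsius temperature: 404.7778 - 90.0000 = 314.7778°C.
In Rankine: 314.7778 × 1.8 + 491.67 = 1058.27°R.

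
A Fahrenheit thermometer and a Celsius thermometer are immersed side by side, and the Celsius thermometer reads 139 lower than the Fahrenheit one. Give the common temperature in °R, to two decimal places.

732.42°R

Let x be the Fahrenheit reading; then the Celsius reading is 5/9·x - 17.7778.
(5/9·x - 17.7778) - x = -139  ⇒  (-4/9)·x = -121.222  ⇒  x = 272.7500°F.
In Celsius: (272.75 - 32) × 5/9 = 133.7500°C.
In Rankine: 133.7500 × 1.8 + 491.67 = 732.42°R.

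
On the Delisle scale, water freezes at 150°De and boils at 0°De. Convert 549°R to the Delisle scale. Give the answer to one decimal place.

102.2°De

First in Celsius: (549 - 491.67) × 5/9 = 31.8500°C.
Linearly onto the Delisle scale: 150 + (31.8500 / 100) × (0 - 150) = 102.2°De.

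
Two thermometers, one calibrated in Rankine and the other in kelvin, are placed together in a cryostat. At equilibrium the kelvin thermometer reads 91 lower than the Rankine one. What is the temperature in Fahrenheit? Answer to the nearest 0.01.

-254.92°F

Let x be the Rankine reading; then the kelvin reading is 5/9·x.
(5/9·x) - x = -91  ⇒  (-4/9)·x = -91  ⇒  x = 204.7500°R.
In Celsius: (204.75 - 491.67) × 5/9 = -159.4000°C.
In Fahrenheit: -159.4000 × 1.8 + 32 = -254.92°F.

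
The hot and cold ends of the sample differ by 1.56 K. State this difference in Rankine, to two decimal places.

2.81°R

An interval of 1 K corresponds to 1.8°R.
1.56 × 1.8 = 2.81.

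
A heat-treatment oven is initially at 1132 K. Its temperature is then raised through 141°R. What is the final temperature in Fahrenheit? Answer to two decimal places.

1718.93°F

Initial temperature in Celsius: 1132 - 273.15 = 858.8500°C.
The 141°R change is an interval, so only the factor 5/9 applies: +141 × 5/9 = +78.3333°C.
Final Celsius temperature: 858.8500 + 78.3333 = 937.1833°C.
In Fahrenheit: 937.1833 × 1.8 + 32 = 1718.93°F.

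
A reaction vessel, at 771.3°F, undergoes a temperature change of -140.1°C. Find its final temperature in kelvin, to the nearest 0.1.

543.8 K

Initial temperature in Celsius: (771.3 - 32) × 5/9 = 410.7222°C.
Final Celsius temperature: 410.7222 - 140.1000 = 270.6222°C.
In kelvin: 270.6222 + 273.15 = 543.8 K.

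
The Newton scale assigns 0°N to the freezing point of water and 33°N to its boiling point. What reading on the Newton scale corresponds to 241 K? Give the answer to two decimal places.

-10.61°N

First in Celsius: 241 - 273.15 = -32.1500°C.
Linearly onto the Newton scale: 0 + (-32.1500 / 100) × (33 - 0) = -10.61°N.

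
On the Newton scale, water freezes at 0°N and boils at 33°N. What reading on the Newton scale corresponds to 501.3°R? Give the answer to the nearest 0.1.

First in Celsius: (501.3 - 491.67) × 5/9 = 5.3500°C.
Linearly onto the Newton scale: 0 + (5.3500 / 100) × (33 - 0) = 1.8°N.

1.8°N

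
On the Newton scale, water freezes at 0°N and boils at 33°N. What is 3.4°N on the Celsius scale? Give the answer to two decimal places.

Linear interpolation between the fixed points: C = (3.4 - 0) × 100 / (33 - 0) = 10.3030°C.

10.30°C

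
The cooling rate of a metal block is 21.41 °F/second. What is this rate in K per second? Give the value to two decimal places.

Since only a temperature interval is involved, the additive offset between the scales drops out.
A change of 1°F is a change of 5/9 K, so 21.41 × 5/9 = 11.89.

11.89 K/second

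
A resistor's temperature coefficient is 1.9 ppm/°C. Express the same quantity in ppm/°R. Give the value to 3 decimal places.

1.056 ppm/°R

Since only a temperature interval is involved, the additive offset between the scales drops out.
A change of 1°R is a change of 5/9°C, so per °R the value is 1.9 × 5/9 = 1.056.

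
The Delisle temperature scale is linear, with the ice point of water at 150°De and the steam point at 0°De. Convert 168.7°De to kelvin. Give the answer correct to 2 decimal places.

Linear interpolation between the fixed points: C = (168.7 - 150) × 100 / (0 - 150) = -12.4667°C.
Then -12.4667 + 273.15 = 260.68 K.

260.68 K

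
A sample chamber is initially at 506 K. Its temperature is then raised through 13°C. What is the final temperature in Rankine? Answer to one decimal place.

934.2°R

Initial temperature in Celsius: 506 - 273.15 = 232.8500°C.
Final Celsius temperature: 232.8500 + 13.0000 = 245.8500°C.
In Rankine: 245.8500 × 1.8 + 491.67 = 934.2°R.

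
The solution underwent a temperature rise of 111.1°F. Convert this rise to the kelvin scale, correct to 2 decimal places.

61.72 K

For a temperature interval the offset drops out; only the factor 5/9 applies.
111.1 × 5/9 = 61.72.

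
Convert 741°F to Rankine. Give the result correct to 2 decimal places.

1200.67°R

In Celsius: (741 - 32) × 5/9 = 393.8889°C.
In Rankine: 393.8889 × 1.8 + 491.67 = 1200.67°R.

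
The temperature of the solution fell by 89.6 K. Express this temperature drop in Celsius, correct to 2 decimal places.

Kelvin and Celsius degrees are the same size, so the interval is unchanged: 89.60.

89.60°C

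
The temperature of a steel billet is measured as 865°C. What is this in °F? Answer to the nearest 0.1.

1589.0°F

In Fahrenheit: 865.0000 × 1.8 + 32 = 1589.0°F.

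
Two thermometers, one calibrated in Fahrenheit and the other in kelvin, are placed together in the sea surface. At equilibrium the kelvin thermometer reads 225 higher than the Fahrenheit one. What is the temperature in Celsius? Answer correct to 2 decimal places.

20.19°C

Let x be the Fahrenheit reading; then the kelvin reading is 5/9·x + 255.372.
(5/9·x + 255.372) - x = 225  ⇒  (-4/9)·x = -30.3722  ⇒  x = 68.3375°F.
In Celsius: (68.3375 - 32) × 5/9 = 20.19°C.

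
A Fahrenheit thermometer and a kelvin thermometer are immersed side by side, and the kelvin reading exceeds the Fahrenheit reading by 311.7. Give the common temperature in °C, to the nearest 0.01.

-88.19°C

Let x be the Fahrenheit reading; then the kelvin reading is 5/9·x + 255.372.
(5/9·x + 255.372) - x = 311.7  ⇒  (-4/9)·x = 56.3278  ⇒  x = -126.7375°F.
In Celsius: (-126.7375 - 32) × 5/9 = -88.19°C.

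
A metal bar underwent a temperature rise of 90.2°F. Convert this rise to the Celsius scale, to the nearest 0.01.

For a temperature interval the offset drops out; only the factor 5/9 applies.
90.2 × 5/9 = 50.11.

50.11°C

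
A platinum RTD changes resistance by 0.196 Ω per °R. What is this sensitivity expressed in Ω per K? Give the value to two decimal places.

The quantity depends on a temperature interval, so only the ratio of degree sizes applies; the offset between the scales is irrelevant.
A change of 1 K is a change of 1.8°R, so per K the value is 0.196 × 1.8 = 0.35.

0.35 Ω per K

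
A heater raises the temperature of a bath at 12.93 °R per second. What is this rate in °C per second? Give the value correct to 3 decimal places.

Since only a temperature interval is involved, the additive offset between the scales drops out.
A change of 1°R is a change of 5/9°C, so 12.93 × 5/9 = 7.183.

7.183 °C/second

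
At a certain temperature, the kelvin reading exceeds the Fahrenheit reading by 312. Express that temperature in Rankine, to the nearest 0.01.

332.26°R

Let x be the kelvin reading; then the Fahrenheit reading is 1.8·x - 459.67.
(1.8·x - 459.67) - x = -312  ⇒  (0.8)·x = 147.67  ⇒  x = 184.5875 K.
In Celsius: 184.5875 - 273.15 = -88.5625°C.
In Rankine: -88.5625 × 1.8 + 491.67 = 332.26°R.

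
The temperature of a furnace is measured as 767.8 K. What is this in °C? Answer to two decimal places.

494.65°C

In Celsius: 767.8 - 273.15 = 494.6500°C.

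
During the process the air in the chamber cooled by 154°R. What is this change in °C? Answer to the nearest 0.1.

85.6°C

Only the scale ratio 5/9 matters for a change in temperature.
154 × 5/9 = 85.6.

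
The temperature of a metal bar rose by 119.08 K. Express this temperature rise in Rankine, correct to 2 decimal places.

214.34°R

For a temperature interval the offset drops out; only the factor 1.8 applies.
119.08 × 1.8 = 214.34.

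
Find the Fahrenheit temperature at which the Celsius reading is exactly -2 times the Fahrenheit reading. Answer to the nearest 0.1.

Let F be the Fahrenheit reading. The Celsius reading is C = 5/9·F - 17.7778.
Require C = -2·F: 5/9·F - 17.7778 = -2·F.
(23/9)·F = 17.7778  ⇒  F = 7.0.

7.0°F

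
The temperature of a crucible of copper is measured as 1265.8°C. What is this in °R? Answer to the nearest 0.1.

2770.1°R

In Rankine: 1265.8000 × 1.8 + 491.67 = 2770.1°R.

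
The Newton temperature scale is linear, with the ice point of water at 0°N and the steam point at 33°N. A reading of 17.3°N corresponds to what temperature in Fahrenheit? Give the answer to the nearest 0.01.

126.36°F

Linear interpolation between the fixed points: C = (17.3 - 0) × 100 / (33 - 0) = 52.4242°C.
Then 52.4242 × 1.8 + 32 = 126.36°F.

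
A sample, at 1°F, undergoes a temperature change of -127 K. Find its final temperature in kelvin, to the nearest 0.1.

128.9 K

Initial temperature in Celsius: (1 - 32) × 5/9 = -17.2222°C.
The 127 K change is an interval; Kelvin and Celsius degrees are the same size, so ΔC = -127°C.
Final Celsius temperature: -17.2222 - 127.0000 = -144.2222°C.
In kelvin: -144.2222 + 273.15 = 128.9 K.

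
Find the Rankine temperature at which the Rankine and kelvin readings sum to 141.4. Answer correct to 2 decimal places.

Let R be the Rankine reading. The kelvin reading is K = 5/9·R.
Require R + K = 141.4: (14/9)·R = 141.4.
R = (141.4) / (14/9) = 90.90.

90.90°R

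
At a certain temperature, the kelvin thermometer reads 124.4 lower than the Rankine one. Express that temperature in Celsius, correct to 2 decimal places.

-117.65°C

Let x be the Rankine reading; then the kelvin reading is 5/9·x.
(5/9·x) - x = -124.4  ⇒  (-4/9)·x = -124.4  ⇒  x = 279.9000°R.
In Celsius: (279.9 - 491.67) × 5/9 = -117.65°C.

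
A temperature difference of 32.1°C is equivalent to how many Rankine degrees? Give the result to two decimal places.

57.78°R

For a temperature interval the offset drops out; only the factor 1.8 applies.
32.1 × 1.8 = 57.78.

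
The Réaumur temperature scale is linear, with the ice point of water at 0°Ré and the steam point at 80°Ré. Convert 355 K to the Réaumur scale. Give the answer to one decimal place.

65.5°Ré

First in Celsius: 355 - 273.15 = 81.8500°C.
Linearly onto the Réaumur scale: 0 + (81.8500 / 100) × (80 - 0) = 65.5°Ré.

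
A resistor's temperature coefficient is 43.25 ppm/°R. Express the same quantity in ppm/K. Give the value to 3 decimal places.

77.850 ppm/K

The quantity depends on a temperature interval, so only the ratio of degree sizes applies; the offset between the scales is irrelevant.
A change of 1 K is a change of 1.8°R, so per K the value is 43.25 × 1.8 = 77.850.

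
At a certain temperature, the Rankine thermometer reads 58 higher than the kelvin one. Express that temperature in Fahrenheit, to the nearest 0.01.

-329.17°F

Let x be the kelvin reading; then the Rankine reading is 1.8·x.
(1.8·x) - x = 58  ⇒  (0.8)·x = 58  ⇒  x = 72.5000 K.
In Celsius: 72.5 - 273.15 = -200.6500°C.
In Fahrenheit: -200.6500 × 1.8 + 32 = -329.17°F.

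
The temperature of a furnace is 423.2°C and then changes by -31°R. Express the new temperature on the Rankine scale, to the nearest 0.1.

1222.4°R

The 31°R change is an interval, so only the factor 5/9 applies: -31 × 5/9 = -17.2222°C.
Final Celsius temperature: 423.2000 - 17.2222 = 405.9778°C.
In Rankine: 405.9778 × 1.8 + 491.67 = 1222.4°R.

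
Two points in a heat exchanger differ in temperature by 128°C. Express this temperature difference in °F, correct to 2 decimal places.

An interval of 1°C corresponds to 1.8°F.
128 × 1.8 = 230.40.

230.40°F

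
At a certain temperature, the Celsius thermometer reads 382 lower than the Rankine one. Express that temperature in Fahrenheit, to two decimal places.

-214.76°F

Let x be the Rankine reading; then the Celsius reading is 5/9·x - 273.15.
(5/9·x - 273.15) - x = -382  ⇒  (-4/9)·x = -108.85  ⇒  x = 244.9125°R.
In Celsius: (244.9125 - 491.67) × 5/9 = -137.0875°C.
In Fahrenheit: -137.0875 × 1.8 + 32 = -214.76°F.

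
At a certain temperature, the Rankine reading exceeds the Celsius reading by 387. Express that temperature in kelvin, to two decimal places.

142.31 K

Let x be the Rankine reading; then the Celsius reading is 5/9·x - 273.15.
(5/9·x - 273.15) - x = -387  ⇒  (-4/9)·x = -113.85  ⇒  x = 256.1625°R.
In Celsius: (256.1625 - 491.67) × 5/9 = -130.8375°C.
In kelvin: -130.8375 + 273.15 = 142.31 K.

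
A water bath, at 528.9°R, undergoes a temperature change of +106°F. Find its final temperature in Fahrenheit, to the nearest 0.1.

Initial temperature in Celsius: (528.9 - 491.67) × 5/9 = 20.6833°C.
The 106°F change is an interval, so only the factor 5/9 applies: +106 × 5/9 = +58.8889°C.
Final Celsius temperature: 20.6833 + 58.8889 = 79.5722°C.
In Fahrenheit: 79.5722 × 1.8 + 32 = 175.2°F.

175.2°F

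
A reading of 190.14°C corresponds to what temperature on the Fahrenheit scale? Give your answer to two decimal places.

In Fahrenheit: 190.1400 × 1.8 + 32 = 374.25°F.

374.25°F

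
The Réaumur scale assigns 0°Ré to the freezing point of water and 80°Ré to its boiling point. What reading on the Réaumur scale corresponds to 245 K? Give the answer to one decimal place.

-22.5°Ré

First in Celsius: 245 - 273.15 = -28.1500°C.
Linearly onto the Réaumur scale: 0 + (-28.1500 / 100) × (80 - 0) = -22.5°Ré.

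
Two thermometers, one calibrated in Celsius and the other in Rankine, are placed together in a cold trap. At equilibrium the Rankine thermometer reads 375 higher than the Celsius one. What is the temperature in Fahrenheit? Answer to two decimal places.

Let x be the Celsius reading; then the Rankine reading is 1.8·x + 491.67.
(1.8·x + 491.67) - x = 375  ⇒  (0.8)·x = -116.67  ⇒  x = -145.8375°C.
In Fahrenheit: -145.8375 × 1.8 + 32 = -230.51°F.

-230.51°F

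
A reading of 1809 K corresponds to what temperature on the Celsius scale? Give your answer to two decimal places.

1535.85°C

In Celsius: 1809 - 273.15 = 1535.8500°C.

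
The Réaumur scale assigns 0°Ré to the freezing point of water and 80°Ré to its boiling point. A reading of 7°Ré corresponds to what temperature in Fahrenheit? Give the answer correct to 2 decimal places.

47.75°F

Linear interpolation between the fixed points: C = (7 - 0) × 100 / (80 - 0) = 8.7500°C.
Then 8.7500 × 1.8 + 32 = 47.75°F.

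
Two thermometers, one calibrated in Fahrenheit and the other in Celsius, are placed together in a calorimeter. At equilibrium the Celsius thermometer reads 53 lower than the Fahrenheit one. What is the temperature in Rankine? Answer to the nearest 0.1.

Let x be the Fahrenheit reading; then the Celsius reading is 5/9·x - 17.7778.
(5/9·x - 17.7778) - x = -53  ⇒  (-4/9)·x = -35.2222  ⇒  x = 79.2500°F.
In Celsius: (79.25 - 32) × 5/9 = 26.2500°C.
In Rankine: 26.2500 × 1.8 + 491.67 = 538.9°R.

538.9°R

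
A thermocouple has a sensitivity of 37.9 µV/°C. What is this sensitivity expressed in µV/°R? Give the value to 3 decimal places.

21.056 µV/°R

Since only a temperature interval is involved, the additive offset between the scales drops out.
A change of 1°R is a change of 5/9°C, so per °R the value is 37.9 × 5/9 = 21.056.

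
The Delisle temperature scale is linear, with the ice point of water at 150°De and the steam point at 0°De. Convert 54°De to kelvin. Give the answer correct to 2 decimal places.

Linear interpolation between the fixed points: C = (54 - 150) × 100 / (0 - 150) = 64.0000°C.
Then 64.0000 + 273.15 = 337.15 K.

337.15 K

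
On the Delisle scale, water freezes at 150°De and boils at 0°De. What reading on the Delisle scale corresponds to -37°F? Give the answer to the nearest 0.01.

First in Celsius: (-37 - 32) × 5/9 = -38.3333°C.
Linearly onto the Delisle scale: 150 + (-38.3333 / 100) × (0 - 150) = 207.50°De.

207.50°De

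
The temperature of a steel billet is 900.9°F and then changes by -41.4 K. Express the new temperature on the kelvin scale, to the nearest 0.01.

Initial temperature in Celsius: (900.9 - 32) × 5/9 = 482.7222°C.
The 41.4 K change is an interval; Kelvin and Celsius degrees are the same size, so ΔC = -41.4°C.
Final Celsius temperature: 482.7222 - 41.4000 = 441.3222°C.
In kelvin: 441.3222 + 273.15 = 714.47 K.

714.47 K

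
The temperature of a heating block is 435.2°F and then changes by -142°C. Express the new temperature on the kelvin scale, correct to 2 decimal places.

Initial temperature in Celsius: (435.2 - 32) × 5/9 = 224.0000°C.
Final Celsius temperature: 224.0000 - 142.0000 = 82.0000°C.
In kelvin: 82.0000 + 273.15 = 355.15 K.

355.15 K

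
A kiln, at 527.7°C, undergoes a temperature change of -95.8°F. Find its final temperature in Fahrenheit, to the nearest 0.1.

The 95.8°F change is an interval, so only the factor 5/9 applies: -95.8 × 5/9 = -53.2222°C.
Final Celsius temperature: 527.7000 - 53.2222 = 474.4778°C.
In Fahrenheit: 474.4778 × 1.8 + 32 = 886.1°F.

886.1°F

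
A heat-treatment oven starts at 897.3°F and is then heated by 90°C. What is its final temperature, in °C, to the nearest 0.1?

Initial temperature in Celsius: (897.3 - 32) × 5/9 = 480.7222°C.
Final Celsius temperature: 480.7222 + 90.0000 = 570.7222°C.

570.7°C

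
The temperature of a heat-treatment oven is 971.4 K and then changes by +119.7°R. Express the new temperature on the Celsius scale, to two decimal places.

Initial temperature in Celsius: 971.4 - 273.15 = 698.2500°C.
The 119.7°R change is an interval, so only the factor 5/9 applies: +119.7 × 5/9 = +66.5000°C.
Final Celsius temperature: 698.2500 + 66.5000 = 764.7500°C.

764.75°C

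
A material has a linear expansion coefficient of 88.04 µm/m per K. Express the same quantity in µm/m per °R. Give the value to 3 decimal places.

48.911 µm/m per °R

Since only a temperature interval is involved, the additive offset between the scales drops out.
A change of 1°R is a change of 5/9 K, so per °R the value is 88.04 × 5/9 = 48.911.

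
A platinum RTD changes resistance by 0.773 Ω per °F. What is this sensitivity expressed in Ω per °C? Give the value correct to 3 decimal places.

1.391 Ω per °C

The quantity depends on a temperature interval, so only the ratio of degree sizes applies; the offset between the scales is irrelevant.
A change of 1°C is a change of 1.8°F, so per °C the value is 0.773 × 1.8 = 1.391.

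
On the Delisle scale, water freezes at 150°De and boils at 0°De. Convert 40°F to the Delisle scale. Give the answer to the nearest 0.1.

First in Celsius: (40 - 32) × 5/9 = 4.4444°C.
Linearly onto the Delisle scale: 150 + (4.4444 / 100) × (0 - 150) = 143.3°De.

143.3°De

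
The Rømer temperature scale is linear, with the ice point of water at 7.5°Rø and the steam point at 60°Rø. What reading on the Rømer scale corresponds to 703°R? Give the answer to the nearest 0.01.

First in Celsius: (703 - 491.67) × 5/9 = 117.4056°C.
Linearly onto the Rømer scale: 7.5 + (117.4056 / 100) × (60 - 7.5) = 69.14°Rø.

69.14°Rø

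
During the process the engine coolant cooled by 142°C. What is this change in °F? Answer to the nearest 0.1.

255.6°F

An interval of 1°C corresponds to 1.8°F.
142 × 1.8 = 255.6.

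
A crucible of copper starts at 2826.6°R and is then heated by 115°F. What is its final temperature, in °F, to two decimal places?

2481.93°F

Initial temperature in Celsius: (2826.6 - 491.67) × 5/9 = 1297.1833°C.
The 115°F change is an interval, so only the factor 5/9 applies: +115 × 5/9 = +63.8889°C.
Final Celsius temperature: 1297.1833 + 63.8889 = 1361.0722°C.
In Fahrenheit: 1361.0722 × 1.8 + 32 = 2481.93°F.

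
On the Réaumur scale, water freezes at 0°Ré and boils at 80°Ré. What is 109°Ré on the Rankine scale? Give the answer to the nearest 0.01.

736.92°R

Linear interpolation between the fixed points: C = (109 - 0) × 100 / (80 - 0) = 136.2500°C.
Then 136.2500 × 1.8 + 491.67 = 736.92°R.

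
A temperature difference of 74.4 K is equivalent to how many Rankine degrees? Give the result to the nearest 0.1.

For a temperature interval the offset drops out; only the factor 1.8 applies.
74.4 × 1.8 = 133.9.

133.9°R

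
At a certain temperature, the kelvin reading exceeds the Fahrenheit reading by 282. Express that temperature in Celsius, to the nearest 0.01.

Let x be the Fahrenheit reading; then the kelvin reading is 5/9·x + 255.372.
(5/9·x + 255.372) - x = 282  ⇒  (-4/9)·x = 26.6278  ⇒  x = -59.9125°F.
In Celsius: (-59.9125 - 32) × 5/9 = -51.06°C.

-51.06°C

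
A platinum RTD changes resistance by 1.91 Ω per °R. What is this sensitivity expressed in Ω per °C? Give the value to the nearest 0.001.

3.438 Ω per °C

Since only a temperature interval is involved, the additive offset between the scales drops out.
A change of 1°C is a change of 1.8°R, so per °C the value is 1.91 × 1.8 = 3.438.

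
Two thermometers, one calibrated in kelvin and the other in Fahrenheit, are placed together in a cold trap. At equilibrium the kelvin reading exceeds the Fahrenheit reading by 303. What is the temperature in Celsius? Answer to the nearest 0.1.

-77.3°C

Let x be the kelvin reading; then the Fahrenheit reading is 1.8·x - 459.67.
(1.8·x - 459.67) - x = -303  ⇒  (0.8)·x = 156.67  ⇒  x = 195.8375 K.
In Celsius: 195.8375 - 273.15 = -77.3°C.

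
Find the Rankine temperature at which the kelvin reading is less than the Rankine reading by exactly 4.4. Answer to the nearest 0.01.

9.90°R

Let R be the Rankine reading. The kelvin reading is K = 5/9·R.
Require K - R = -4.4: (-4/9)·R = -4.4.
R = (-4.4) / (-4/9) = 9.90.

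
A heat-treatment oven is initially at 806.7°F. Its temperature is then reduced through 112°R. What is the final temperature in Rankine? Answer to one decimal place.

Initial temperature in Celsius: (806.7 - 32) × 5/9 = 430.3889°C.
The 112°R change is an interval, so only the factor 5/9 applies: -112 × 5/9 = -62.2222°C.
Final Celsius temperature: 430.3889 - 62.2222 = 368.1667°C.
In Rankine: 368.1667 × 1.8 + 491.67 = 1154.4°R.

1154.4°R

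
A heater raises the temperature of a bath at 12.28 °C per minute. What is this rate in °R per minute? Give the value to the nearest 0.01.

Since only a temperature interval is involved, the additive offset between the scales drops out.
A change of 1°C is a change of 1.8°R, so 12.28 × 1.8 = 22.10.

22.10 °R/minute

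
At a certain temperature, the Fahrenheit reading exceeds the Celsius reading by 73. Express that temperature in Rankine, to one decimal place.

583.9°R

Let x be the Fahrenheit reading; then the Celsius reading is 5/9·x - 17.7778.
(5/9·x - 17.7778) - x = -73  ⇒  (-4/9)·x = -55.2222  ⇒  x = 124.2500°F.
In Celsius: (124.25 - 32) × 5/9 = 51.2500°C.
In Rankine: 51.2500 × 1.8 + 491.67 = 583.9°R.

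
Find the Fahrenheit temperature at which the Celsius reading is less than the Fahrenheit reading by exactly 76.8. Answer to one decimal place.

Let F be the Fahrenheit reading. The Celsius reading is C = 5/9·F - 17.7778.
Require C - F = -76.8: (-4/9)·F - 17.7778 = -76.8.
F = (-76.8 + 17.7778) / (-4/9) = 132.8.

132.8°F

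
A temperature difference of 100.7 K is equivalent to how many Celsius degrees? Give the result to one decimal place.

Kelvin and Celsius degrees are the same size, so the interval is unchanged: 100.7.

100.7°C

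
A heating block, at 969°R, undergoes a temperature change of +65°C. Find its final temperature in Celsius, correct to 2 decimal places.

330.18°C

Initial temperature in Celsius: (969 - 491.67) × 5/9 = 265.1833°C.
Final Celsius temperature: 265.1833 + 65.0000 = 330.1833°C.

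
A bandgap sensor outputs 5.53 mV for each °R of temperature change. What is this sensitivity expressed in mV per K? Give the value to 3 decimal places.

The quantity depends on a temperature interval, so only the ratio of degree sizes applies; the offset between the scales is irrelevant.
A change of 1 K is a change of 1.8°R, so per K the value is 5.53 × 1.8 = 9.954.

9.954 mV per K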